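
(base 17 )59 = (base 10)94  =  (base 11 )86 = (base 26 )3G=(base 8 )136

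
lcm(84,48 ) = 336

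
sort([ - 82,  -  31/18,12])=[ - 82, - 31/18,12]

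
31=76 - 45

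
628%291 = 46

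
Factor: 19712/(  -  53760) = - 2^( - 1 )*3^ ( - 1) *5^ ( - 1 )*11^1 = - 11/30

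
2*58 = 116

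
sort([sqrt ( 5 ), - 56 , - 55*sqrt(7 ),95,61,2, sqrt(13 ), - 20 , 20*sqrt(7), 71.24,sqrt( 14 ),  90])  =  [ - 55*sqrt(7 ), - 56, - 20,2 , sqrt( 5 ),sqrt(13), sqrt(14),  20*sqrt(7 ), 61,  71.24,90,  95]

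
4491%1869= 753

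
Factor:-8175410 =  - 2^1*5^1*307^1*2663^1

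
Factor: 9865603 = 11^1 * 293^1*3061^1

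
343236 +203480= 546716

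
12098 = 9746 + 2352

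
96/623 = 96/623 = 0.15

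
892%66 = 34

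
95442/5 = 19088+ 2/5  =  19088.40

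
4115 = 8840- 4725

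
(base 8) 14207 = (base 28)807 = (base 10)6279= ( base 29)7df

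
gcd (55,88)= 11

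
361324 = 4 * 90331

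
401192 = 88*4559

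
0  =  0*4086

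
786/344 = 393/172 = 2.28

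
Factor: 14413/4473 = 3^( - 2 )*29^1 = 29/9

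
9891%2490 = 2421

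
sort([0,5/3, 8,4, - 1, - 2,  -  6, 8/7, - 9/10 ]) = [ - 6, - 2, - 1, - 9/10,0,8/7, 5/3, 4, 8]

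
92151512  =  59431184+32720328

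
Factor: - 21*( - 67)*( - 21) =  - 29547 = -  3^2*7^2*67^1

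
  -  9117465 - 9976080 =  - 19093545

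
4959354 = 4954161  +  5193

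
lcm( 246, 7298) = 21894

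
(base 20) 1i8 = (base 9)1043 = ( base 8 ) 1400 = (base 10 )768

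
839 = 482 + 357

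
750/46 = 375/23= 16.30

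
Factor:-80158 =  - 2^1*13^1*3083^1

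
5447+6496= 11943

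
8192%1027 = 1003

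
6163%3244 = 2919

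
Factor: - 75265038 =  - 2^1*3^4*79^1*5881^1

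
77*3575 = 275275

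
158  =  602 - 444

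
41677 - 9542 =32135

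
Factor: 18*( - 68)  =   - 1224 = - 2^3*3^2*17^1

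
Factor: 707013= 3^2 * 17^1*4621^1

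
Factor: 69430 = 2^1 * 5^1 * 53^1 *131^1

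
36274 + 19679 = 55953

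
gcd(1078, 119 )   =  7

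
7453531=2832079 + 4621452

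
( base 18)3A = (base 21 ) 31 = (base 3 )2101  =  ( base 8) 100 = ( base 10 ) 64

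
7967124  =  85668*93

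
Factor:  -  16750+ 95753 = 79003 = 199^1*397^1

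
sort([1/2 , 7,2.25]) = [ 1/2, 2.25, 7 ] 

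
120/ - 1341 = - 1 + 407/447= - 0.09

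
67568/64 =4223/4 = 1055.75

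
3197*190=607430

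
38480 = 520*74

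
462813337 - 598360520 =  - 135547183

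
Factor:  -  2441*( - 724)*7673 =2^2*181^1  *2441^1 * 7673^1 = 13560370132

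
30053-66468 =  - 36415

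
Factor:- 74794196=-2^2*31^1*257^1*2347^1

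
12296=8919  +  3377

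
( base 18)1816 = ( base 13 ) 3acb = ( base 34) 7ag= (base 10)8448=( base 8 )20400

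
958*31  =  29698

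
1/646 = 1/646 =0.00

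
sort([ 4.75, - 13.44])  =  [ -13.44, 4.75 ] 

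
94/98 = 47/49 = 0.96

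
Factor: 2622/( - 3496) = -2^( - 2) * 3^1 = - 3/4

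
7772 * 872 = 6777184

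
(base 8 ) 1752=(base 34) TG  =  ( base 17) 37g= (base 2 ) 1111101010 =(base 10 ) 1002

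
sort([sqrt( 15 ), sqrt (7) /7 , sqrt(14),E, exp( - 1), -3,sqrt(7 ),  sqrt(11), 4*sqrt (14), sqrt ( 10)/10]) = [- 3, sqrt ( 10) /10,exp( - 1),sqrt( 7 )/7,sqrt ( 7 ),  E , sqrt(11) , sqrt(14),sqrt( 15),4*sqrt ( 14)] 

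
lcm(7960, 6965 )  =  55720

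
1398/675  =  466/225= 2.07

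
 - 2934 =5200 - 8134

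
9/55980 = 1/6220 = 0.00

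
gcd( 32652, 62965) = 1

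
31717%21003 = 10714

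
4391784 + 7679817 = 12071601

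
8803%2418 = 1549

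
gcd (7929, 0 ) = 7929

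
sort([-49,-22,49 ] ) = [ - 49 , - 22,49]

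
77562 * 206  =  15977772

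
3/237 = 1/79=0.01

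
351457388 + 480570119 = 832027507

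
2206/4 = 551 + 1/2=551.50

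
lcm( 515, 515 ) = 515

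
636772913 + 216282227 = 853055140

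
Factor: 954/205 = 2^1*3^2*5^( - 1)*41^( - 1 )*53^1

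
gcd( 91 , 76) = 1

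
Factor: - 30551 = -137^1*223^1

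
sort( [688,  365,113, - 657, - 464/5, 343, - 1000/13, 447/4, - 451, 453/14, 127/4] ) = [-657, -451, - 464/5, - 1000/13, 127/4, 453/14, 447/4, 113, 343, 365 , 688]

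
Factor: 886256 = 2^4*7^1*41^1*193^1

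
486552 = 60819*8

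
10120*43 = 435160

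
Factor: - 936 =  - 2^3*3^2*13^1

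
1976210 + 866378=2842588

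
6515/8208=6515/8208 =0.79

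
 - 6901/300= - 24 + 299/300 = -23.00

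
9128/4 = 2282 = 2282.00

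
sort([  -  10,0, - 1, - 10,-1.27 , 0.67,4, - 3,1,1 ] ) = [ - 10, - 10,  -  3, - 1.27, - 1,0,0.67,1,1 , 4] 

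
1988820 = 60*33147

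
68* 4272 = 290496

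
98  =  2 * 49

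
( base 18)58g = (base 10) 1780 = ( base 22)3ek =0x6F4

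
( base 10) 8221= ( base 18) 176D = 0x201d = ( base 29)9ME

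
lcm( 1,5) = 5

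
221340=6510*34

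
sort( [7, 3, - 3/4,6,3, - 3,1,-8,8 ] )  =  [-8, - 3,-3/4 , 1, 3,  3 , 6,7, 8 ] 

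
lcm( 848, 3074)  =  24592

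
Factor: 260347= 139^1*1873^1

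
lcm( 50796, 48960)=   4063680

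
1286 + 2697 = 3983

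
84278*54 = 4551012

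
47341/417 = 113 + 220/417 = 113.53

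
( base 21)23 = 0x2D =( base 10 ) 45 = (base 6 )113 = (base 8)55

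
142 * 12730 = 1807660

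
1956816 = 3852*508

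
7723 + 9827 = 17550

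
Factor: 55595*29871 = 1660678245 =3^2*5^1*3319^1*11119^1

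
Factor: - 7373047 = -11^1*29^2*797^1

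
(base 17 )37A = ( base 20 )29G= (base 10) 996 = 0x3e4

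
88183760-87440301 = 743459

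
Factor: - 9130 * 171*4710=- 7353393300 = - 2^2 * 3^3*5^2 * 11^1 * 19^1*83^1 * 157^1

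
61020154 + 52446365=113466519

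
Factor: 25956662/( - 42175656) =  - 12978331/21087828 = - 2^( - 2)*3^ ( - 2)*643^( -1) * 911^(-1)*12978331^1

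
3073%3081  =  3073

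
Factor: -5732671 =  - 7^1*103^1*7951^1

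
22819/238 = 22819/238 = 95.88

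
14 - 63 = - 49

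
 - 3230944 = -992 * 3257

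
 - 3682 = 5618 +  - 9300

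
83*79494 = 6598002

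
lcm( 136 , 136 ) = 136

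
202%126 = 76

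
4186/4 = 2093/2 = 1046.50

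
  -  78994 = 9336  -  88330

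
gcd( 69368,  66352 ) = 3016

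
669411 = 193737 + 475674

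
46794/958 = 23397/479  =  48.85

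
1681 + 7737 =9418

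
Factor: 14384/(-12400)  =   - 5^( - 2) * 29^1 = - 29/25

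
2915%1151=613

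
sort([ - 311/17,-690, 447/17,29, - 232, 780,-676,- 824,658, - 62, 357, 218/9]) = [-824, - 690,-676,- 232, - 62, - 311/17, 218/9,447/17, 29  ,  357 , 658 , 780] 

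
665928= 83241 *8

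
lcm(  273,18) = 1638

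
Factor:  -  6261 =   -  3^1*2087^1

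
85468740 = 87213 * 980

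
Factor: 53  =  53^1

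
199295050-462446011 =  - 263150961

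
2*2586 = 5172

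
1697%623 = 451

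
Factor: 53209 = 13^1*4093^1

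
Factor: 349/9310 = 2^( - 1)*5^( - 1)*7^( - 2)*19^( - 1)*349^1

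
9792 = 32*306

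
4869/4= 4869/4   =  1217.25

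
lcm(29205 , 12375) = 730125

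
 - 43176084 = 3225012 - 46401096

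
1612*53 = 85436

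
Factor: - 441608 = - 2^3*55201^1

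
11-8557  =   - 8546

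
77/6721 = 7/611 = 0.01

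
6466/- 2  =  -3233 + 0/1 =- 3233.00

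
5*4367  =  21835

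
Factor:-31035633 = - 3^1* 1699^1*6089^1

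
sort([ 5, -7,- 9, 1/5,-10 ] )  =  [ - 10, - 9,  -  7,1/5, 5]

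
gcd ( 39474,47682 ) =54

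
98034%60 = 54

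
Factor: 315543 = 3^1*107^1 * 983^1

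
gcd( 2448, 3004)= 4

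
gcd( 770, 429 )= 11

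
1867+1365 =3232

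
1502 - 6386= -4884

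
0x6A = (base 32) 3A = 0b1101010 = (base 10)106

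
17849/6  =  17849/6 = 2974.83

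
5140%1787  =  1566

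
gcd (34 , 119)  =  17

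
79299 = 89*891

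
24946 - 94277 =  - 69331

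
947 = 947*1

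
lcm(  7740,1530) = 131580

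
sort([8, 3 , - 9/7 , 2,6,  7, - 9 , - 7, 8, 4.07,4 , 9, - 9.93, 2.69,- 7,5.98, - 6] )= [ - 9.93, - 9, - 7, - 7 ,-6,-9/7,2 , 2.69,3,4,4.07, 5.98,6, 7,8, 8,9]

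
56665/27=2098 + 19/27=2098.70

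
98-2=96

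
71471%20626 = 9593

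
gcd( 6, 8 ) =2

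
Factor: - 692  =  -2^2*173^1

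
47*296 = 13912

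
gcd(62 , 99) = 1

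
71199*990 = 70487010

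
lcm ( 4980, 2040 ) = 169320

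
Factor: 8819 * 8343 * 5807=3^4 * 103^1*5807^1*8819^1 = 427261157019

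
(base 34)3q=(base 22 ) 5i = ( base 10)128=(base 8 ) 200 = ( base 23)5D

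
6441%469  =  344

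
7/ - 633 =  - 1 + 626/633 = -0.01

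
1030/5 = 206 = 206.00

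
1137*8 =9096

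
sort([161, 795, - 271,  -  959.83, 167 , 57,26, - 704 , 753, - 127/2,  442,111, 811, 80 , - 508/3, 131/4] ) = [ - 959.83, - 704, - 271, - 508/3, - 127/2 , 26,  131/4, 57,80,111,  161,167, 442, 753, 795,811]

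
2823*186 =525078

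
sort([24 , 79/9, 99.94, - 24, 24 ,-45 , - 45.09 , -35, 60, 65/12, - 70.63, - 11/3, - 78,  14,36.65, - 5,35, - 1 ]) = [ - 78, - 70.63, - 45.09, - 45, - 35, - 24, - 5, - 11/3, - 1,65/12, 79/9,14, 24, 24, 35, 36.65, 60, 99.94 ]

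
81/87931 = 81/87931= 0.00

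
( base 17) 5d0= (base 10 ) 1666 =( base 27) 27j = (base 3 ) 2021201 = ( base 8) 3202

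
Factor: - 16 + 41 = 5^2 = 25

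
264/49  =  264/49 = 5.39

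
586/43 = 586/43 = 13.63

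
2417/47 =51+20/47 = 51.43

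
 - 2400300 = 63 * (-38100 )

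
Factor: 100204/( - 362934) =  - 2^1* 3^( -3)*11^( - 1 )*41^1 = - 82/297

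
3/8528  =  3/8528 =0.00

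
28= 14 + 14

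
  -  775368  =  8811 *(-88)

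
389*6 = 2334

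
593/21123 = 593/21123 = 0.03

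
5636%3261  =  2375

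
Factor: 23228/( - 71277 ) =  - 2^2*3^( - 1 )*23^( - 1) * 1033^( - 1)*5807^1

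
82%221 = 82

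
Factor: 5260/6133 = 2^2 * 5^1*263^1*6133^(  -  1)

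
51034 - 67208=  - 16174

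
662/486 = 1 + 88/243 = 1.36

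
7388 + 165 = 7553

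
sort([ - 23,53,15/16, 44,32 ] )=[-23 , 15/16,32,44,53 ]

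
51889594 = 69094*751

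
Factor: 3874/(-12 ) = -2^(-1)*3^( - 1)*13^1*149^1 = -1937/6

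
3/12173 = 3/12173= 0.00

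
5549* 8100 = 44946900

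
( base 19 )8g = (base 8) 250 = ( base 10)168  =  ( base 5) 1133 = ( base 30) 5i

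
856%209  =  20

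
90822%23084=21570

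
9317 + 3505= 12822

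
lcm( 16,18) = 144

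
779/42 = 18 + 23/42 = 18.55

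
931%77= 7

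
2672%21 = 5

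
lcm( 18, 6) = 18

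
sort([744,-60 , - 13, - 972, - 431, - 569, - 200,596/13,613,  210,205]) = [ - 972, - 569, - 431,  -  200, - 60, - 13,596/13,205,210,613,744]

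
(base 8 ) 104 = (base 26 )2G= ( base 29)2a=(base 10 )68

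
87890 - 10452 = 77438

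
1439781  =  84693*17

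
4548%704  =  324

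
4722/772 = 6 + 45/386=6.12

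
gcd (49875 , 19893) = 57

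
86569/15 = 86569/15 = 5771.27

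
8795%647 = 384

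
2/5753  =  2/5753 = 0.00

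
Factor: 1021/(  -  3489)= - 3^( - 1 ) * 1021^1 * 1163^(  -  1 ) 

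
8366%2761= 83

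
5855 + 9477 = 15332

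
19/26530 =19/26530 = 0.00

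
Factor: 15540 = 2^2*3^1*5^1*7^1*37^1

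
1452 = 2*726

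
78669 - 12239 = 66430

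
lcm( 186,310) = 930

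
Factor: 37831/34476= 2^( - 2)*3^( -1 )*13^( - 2)*17^( - 1 ) * 37831^1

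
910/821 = 1  +  89/821 = 1.11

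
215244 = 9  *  23916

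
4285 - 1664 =2621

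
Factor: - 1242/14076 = - 2^(  -  1 ) * 3^1*17^( - 1) = -3/34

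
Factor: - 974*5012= -2^3*7^1*179^1*487^1 = - 4881688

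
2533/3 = 844 + 1/3 =844.33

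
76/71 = 1+5/71 = 1.07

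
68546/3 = 68546/3 = 22848.67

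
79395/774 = 26465/258 = 102.58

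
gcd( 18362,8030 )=2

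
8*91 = 728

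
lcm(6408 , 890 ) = 32040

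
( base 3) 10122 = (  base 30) 38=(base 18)58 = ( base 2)1100010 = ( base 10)98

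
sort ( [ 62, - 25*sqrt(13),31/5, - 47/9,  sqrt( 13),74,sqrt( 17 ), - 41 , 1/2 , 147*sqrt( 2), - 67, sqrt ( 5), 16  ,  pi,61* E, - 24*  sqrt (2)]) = [ - 25*sqrt(13 ), - 67,  -  41, - 24*sqrt( 2), - 47/9, 1/2,sqrt( 5) , pi, sqrt( 13), sqrt(17),  31/5, 16, 62,  74, 61*E,147*sqrt(2 ) ]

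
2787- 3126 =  - 339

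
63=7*9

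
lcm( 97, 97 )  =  97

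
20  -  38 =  -18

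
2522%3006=2522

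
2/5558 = 1/2779=0.00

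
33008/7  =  4715+3/7 = 4715.43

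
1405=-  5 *( - 281) 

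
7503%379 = 302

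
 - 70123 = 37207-107330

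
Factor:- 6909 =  - 3^1*7^2*47^1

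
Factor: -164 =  - 2^2*41^1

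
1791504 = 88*20358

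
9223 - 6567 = 2656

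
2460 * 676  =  1662960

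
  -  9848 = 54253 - 64101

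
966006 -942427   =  23579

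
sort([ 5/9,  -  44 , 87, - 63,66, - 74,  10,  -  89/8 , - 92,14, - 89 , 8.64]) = [-92, - 89,-74, - 63, - 44, - 89/8,  5/9, 8.64,  10,14, 66,  87 ] 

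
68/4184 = 17/1046 = 0.02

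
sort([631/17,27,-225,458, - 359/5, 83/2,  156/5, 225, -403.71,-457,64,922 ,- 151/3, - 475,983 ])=[-475, - 457,-403.71,-225, - 359/5, - 151/3,  27,156/5,631/17, 83/2, 64, 225,458,922, 983] 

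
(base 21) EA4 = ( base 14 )2484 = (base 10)6388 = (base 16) 18f4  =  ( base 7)24424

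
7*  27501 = 192507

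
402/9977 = 402/9977 = 0.04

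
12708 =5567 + 7141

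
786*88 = 69168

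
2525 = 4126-1601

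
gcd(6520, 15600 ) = 40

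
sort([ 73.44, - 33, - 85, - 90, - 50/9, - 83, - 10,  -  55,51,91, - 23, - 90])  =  [ -90, - 90, - 85, - 83, - 55, - 33 , - 23, - 10, - 50/9, 51, 73.44 , 91]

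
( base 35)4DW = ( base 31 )5io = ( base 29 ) 6bm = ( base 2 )1010100001011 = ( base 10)5387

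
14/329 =2/47 = 0.04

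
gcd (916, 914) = 2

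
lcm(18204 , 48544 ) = 145632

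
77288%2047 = 1549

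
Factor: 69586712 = 2^3 * 13^1 * 17^1*39359^1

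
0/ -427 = 0/1 = -0.00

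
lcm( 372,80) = 7440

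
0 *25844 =0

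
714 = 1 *714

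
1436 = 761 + 675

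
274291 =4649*59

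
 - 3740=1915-5655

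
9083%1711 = 528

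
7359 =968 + 6391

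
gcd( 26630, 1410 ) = 10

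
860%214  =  4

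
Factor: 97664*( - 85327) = -2^7*7^1*11^1*109^1*7757^1  =  -8333376128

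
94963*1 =94963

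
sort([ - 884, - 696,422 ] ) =[-884,- 696,422]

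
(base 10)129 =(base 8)201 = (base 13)9C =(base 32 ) 41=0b10000001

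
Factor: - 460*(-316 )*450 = 65412000 = 2^5 *3^2*5^3*23^1*79^1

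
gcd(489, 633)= 3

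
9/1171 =9/1171 = 0.01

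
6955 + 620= 7575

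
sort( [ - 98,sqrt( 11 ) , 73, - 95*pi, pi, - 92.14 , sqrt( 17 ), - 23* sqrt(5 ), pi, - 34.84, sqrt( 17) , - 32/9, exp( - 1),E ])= [ - 95*pi,  -  98, - 92.14, -23*sqrt(5), - 34.84 , - 32/9, exp( - 1), E, pi,pi , sqrt(11 ), sqrt( 17 ),sqrt( 17),73]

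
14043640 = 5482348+8561292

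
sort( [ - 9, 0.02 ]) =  [ - 9,  0.02 ]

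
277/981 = 277/981 = 0.28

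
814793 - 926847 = - 112054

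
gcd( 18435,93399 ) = 3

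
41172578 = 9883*4166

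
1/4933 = 1/4933 = 0.00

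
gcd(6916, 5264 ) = 28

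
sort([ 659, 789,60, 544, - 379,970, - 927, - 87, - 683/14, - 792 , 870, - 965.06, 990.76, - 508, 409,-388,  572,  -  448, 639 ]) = [ - 965.06, - 927,  -  792, - 508, - 448,-388, - 379, - 87, - 683/14, 60, 409, 544, 572,  639, 659,  789,870, 970,990.76 ] 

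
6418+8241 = 14659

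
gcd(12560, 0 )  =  12560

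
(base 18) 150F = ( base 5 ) 214332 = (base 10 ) 7467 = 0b1110100101011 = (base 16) 1D2B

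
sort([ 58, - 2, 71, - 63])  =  [  -  63, - 2, 58, 71 ] 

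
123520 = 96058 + 27462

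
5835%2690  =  455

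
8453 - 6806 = 1647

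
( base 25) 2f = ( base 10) 65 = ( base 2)1000001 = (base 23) 2J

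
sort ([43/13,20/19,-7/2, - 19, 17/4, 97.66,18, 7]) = [ - 19, - 7/2,20/19,43/13, 17/4, 7,18, 97.66]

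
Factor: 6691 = 6691^1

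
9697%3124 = 325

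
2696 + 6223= 8919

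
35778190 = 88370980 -52592790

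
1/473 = 1/473 = 0.00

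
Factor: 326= 2^1*163^1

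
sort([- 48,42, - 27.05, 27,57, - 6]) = [ - 48, - 27.05 ,-6,27, 42,57]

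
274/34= 137/17=8.06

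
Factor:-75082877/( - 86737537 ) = 2347^1 * 31991^1*86737537^( - 1)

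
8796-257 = 8539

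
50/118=25/59 = 0.42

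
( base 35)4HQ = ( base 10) 5521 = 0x1591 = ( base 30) 641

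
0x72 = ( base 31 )3l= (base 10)114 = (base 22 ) 54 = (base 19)60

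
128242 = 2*64121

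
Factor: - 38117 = - 47^1*811^1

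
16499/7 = 2357 = 2357.00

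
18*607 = 10926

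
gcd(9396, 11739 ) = 3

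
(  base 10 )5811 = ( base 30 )6dl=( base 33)5b3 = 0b1011010110011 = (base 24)A23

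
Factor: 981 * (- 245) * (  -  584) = 140361480 = 2^3 * 3^2*5^1*7^2 *73^1*109^1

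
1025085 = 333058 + 692027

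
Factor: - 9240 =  - 2^3*3^1*5^1*7^1 * 11^1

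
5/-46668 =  - 5/46668 = - 0.00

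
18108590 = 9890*1831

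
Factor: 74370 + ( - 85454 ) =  - 11084= - 2^2*17^1*163^1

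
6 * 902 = 5412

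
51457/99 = 519+76/99 = 519.77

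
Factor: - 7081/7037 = -31^ ( - 1)*73^1*97^1*227^ ( - 1 ) 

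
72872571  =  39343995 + 33528576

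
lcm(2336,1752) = 7008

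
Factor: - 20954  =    -  2^1*10477^1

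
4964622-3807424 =1157198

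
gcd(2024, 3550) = 2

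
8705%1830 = 1385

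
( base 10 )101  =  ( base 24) 45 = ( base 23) 49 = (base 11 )92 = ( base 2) 1100101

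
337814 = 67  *5042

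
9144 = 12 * 762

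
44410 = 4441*10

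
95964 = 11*8724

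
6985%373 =271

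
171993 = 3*57331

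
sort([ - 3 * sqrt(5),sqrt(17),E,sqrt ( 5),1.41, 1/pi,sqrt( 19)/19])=[ - 3*sqrt ( 5 ),sqrt( 19) /19,1/pi, 1.41,  sqrt(5), E,  sqrt(17)]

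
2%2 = 0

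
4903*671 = 3289913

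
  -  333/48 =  - 7+1/16 = - 6.94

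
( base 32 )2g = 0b1010000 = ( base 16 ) 50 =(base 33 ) 2E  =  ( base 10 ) 80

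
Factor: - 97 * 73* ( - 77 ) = 7^1 * 11^1*73^1 * 97^1 = 545237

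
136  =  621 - 485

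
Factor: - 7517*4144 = - 31150448 = -2^4*7^1*37^1  *7517^1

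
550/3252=275/1626  =  0.17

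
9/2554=9/2554=0.00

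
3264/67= 3264/67 = 48.72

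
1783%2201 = 1783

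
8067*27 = 217809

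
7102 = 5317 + 1785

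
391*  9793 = 3829063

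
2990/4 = 747  +  1/2  =  747.50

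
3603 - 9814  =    -  6211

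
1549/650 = 2 + 249/650  =  2.38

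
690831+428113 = 1118944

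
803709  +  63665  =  867374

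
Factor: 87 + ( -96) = -9 = -3^2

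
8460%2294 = 1578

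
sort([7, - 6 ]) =[ - 6, 7 ]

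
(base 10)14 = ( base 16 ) e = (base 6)22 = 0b1110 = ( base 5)24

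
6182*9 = 55638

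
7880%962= 184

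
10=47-37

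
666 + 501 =1167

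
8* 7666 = 61328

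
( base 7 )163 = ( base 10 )94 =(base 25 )3J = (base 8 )136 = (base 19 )4i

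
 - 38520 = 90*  (  -  428 )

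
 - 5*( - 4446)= 22230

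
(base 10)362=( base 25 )ec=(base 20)I2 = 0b101101010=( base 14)1bc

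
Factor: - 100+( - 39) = - 139 = -  139^1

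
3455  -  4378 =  - 923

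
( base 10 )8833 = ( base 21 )k0d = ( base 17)1d9a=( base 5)240313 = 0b10001010000001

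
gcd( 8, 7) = 1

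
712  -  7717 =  - 7005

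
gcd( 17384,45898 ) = 106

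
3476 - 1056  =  2420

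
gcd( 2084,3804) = 4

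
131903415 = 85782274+46121141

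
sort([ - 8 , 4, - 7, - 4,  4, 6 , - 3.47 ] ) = [ - 8 , - 7, -4, - 3.47 , 4,4, 6]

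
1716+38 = 1754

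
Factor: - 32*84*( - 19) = 2^7 *3^1*7^1*19^1 = 51072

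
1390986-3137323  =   - 1746337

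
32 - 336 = - 304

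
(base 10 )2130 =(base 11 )1667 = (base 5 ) 32010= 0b100001010010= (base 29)2fd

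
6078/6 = 1013 = 1013.00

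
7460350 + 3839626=11299976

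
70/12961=70/12961=0.01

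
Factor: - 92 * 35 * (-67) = 2^2 * 5^1* 7^1*23^1*67^1  =  215740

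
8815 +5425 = 14240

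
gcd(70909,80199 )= 1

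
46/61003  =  46/61003 = 0.00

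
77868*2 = 155736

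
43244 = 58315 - 15071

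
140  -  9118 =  - 8978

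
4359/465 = 9+58/155=9.37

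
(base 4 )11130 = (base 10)348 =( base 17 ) 138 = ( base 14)1AC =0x15c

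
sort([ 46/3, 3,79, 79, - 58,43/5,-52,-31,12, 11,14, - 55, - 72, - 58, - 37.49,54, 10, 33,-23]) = [-72, -58 , - 58,-55,-52 , - 37.49, -31,-23, 3,43/5, 10,  11,12, 14,46/3, 33, 54, 79, 79]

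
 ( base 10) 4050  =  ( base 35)3ap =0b111111010010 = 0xFD2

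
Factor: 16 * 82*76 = 2^7* 19^1*41^1 = 99712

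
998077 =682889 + 315188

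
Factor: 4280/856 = 5 = 5^1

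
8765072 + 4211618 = 12976690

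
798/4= 399/2=199.50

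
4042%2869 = 1173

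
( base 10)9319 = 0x2467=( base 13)431B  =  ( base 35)7L9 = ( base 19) 16F9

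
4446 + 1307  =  5753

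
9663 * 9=86967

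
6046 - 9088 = -3042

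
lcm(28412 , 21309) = 85236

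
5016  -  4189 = 827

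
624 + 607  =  1231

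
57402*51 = 2927502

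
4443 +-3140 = 1303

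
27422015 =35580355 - 8158340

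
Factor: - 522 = -2^1*3^2 * 29^1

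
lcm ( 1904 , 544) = 3808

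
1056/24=44 = 44.00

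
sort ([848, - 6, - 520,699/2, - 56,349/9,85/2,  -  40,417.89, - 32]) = [ - 520, - 56,- 40, - 32,-6,349/9,85/2,699/2,417.89, 848 ] 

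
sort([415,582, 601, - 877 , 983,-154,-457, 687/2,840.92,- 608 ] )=[ - 877 ,-608, - 457,  -  154,687/2,415, 582,601,840.92,983 ] 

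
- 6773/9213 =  - 1 + 2440/9213 = - 0.74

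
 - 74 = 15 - 89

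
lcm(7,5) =35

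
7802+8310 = 16112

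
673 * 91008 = 61248384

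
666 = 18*37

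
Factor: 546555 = 3^1*5^1 * 83^1*439^1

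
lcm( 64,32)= 64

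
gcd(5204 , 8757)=1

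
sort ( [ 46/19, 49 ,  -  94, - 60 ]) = [  -  94, - 60, 46/19  ,  49 ] 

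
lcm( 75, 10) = 150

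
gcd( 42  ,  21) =21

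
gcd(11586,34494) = 6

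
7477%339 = 19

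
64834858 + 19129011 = 83963869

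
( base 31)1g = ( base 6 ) 115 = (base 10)47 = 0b101111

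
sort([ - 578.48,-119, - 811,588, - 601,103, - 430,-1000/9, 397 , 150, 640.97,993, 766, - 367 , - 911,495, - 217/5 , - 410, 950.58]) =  [-911, - 811 , - 601, - 578.48, - 430,  -  410, - 367, - 119, - 1000/9, - 217/5 , 103,150, 397,495,  588, 640.97,766, 950.58 , 993]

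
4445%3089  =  1356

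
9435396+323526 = 9758922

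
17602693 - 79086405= - 61483712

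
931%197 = 143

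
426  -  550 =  - 124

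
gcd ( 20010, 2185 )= 115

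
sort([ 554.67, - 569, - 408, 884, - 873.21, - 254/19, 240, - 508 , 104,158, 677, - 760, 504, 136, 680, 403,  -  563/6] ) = [ - 873.21, - 760, - 569, - 508, - 408,-563/6 , - 254/19,104, 136, 158,240,403, 504,554.67 , 677, 680, 884 ] 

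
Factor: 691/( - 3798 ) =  - 2^( -1)*3^( -2)*211^ (-1 )*691^1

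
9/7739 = 9/7739 = 0.00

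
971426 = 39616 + 931810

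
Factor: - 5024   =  - 2^5* 157^1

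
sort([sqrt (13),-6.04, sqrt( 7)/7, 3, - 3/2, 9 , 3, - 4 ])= [  -  6.04, - 4,-3/2,sqrt( 7 ) /7,  3, 3,  sqrt(  13),  9]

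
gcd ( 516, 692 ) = 4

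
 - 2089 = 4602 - 6691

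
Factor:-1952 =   -  2^5*61^1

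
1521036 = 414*3674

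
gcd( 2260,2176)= 4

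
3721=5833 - 2112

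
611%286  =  39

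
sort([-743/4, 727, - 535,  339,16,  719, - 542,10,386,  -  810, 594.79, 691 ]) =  [ - 810,-542,  -  535, - 743/4, 10, 16, 339, 386,  594.79, 691,  719,727]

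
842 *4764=4011288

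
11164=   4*2791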